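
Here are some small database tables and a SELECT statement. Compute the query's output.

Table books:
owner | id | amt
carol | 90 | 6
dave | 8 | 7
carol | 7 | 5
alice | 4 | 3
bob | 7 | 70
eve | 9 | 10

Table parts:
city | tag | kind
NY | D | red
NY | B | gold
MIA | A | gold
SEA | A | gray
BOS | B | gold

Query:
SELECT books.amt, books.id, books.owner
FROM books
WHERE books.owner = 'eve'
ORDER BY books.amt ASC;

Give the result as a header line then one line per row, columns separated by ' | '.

After WHERE (1 rows):
books.owner | books.id | books.amt
eve | 9 | 10
After SELECT (1 rows):
books.amt | books.id | books.owner
10 | 9 | eve
After ORDER BY (1 rows):
books.amt | books.id | books.owner
10 | 9 | eve

== RESULT ==
books.amt | books.id | books.owner
10 | 9 | eve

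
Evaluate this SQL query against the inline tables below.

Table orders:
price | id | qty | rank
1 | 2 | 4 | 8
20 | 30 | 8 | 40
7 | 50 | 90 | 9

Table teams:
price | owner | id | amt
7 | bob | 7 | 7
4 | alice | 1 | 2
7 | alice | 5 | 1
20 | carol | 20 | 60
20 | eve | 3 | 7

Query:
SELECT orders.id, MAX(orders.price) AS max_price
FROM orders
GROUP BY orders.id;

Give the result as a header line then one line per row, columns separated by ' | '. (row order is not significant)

After GROUP BY (3 rows):
orders.id | max_price
2 | 1
30 | 20
50 | 7

== RESULT ==
orders.id | max_price
2 | 1
30 | 20
50 | 7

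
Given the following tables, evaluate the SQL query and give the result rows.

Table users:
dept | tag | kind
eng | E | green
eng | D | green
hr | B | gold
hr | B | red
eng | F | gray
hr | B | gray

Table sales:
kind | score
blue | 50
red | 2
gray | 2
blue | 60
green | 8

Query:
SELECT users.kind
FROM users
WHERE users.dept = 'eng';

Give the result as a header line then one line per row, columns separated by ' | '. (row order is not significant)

== RESULT ==
users.kind
green
green
gray

Derivation:
After WHERE (3 rows):
users.dept | users.tag | users.kind
eng | E | green
eng | D | green
eng | F | gray
After SELECT (3 rows):
users.kind
green
green
gray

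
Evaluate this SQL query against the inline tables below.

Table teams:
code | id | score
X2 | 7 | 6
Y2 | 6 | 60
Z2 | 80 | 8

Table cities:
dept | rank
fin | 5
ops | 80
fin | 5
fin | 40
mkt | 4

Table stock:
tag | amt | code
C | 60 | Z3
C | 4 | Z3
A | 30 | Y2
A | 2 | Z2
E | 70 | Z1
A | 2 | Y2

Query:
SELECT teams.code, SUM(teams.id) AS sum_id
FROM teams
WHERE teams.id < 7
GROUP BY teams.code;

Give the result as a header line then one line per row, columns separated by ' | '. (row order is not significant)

After WHERE (1 rows):
teams.code | teams.id | teams.score
Y2 | 6 | 60
After GROUP BY (1 rows):
teams.code | sum_id
Y2 | 6

== RESULT ==
teams.code | sum_id
Y2 | 6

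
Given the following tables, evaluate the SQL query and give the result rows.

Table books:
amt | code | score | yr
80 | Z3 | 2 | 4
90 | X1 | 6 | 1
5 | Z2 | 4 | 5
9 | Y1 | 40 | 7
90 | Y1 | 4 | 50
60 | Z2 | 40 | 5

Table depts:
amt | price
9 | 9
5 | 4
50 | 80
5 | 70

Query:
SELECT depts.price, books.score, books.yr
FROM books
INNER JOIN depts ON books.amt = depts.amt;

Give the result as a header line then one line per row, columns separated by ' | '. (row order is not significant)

After JOIN depts (3 rows):
books.amt | books.code | books.score | books.yr | depts.amt | depts.price
5 | Z2 | 4 | 5 | 5 | 4
5 | Z2 | 4 | 5 | 5 | 70
9 | Y1 | 40 | 7 | 9 | 9
After SELECT (3 rows):
depts.price | books.score | books.yr
4 | 4 | 5
70 | 4 | 5
9 | 40 | 7

== RESULT ==
depts.price | books.score | books.yr
4 | 4 | 5
70 | 4 | 5
9 | 40 | 7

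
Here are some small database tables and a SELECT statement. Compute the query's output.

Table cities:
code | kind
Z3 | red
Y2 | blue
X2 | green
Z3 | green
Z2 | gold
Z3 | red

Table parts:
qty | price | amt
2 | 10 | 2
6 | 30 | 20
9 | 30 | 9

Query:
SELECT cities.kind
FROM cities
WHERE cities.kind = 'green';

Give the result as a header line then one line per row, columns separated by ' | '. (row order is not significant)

After WHERE (2 rows):
cities.code | cities.kind
X2 | green
Z3 | green
After SELECT (2 rows):
cities.kind
green
green

== RESULT ==
cities.kind
green
green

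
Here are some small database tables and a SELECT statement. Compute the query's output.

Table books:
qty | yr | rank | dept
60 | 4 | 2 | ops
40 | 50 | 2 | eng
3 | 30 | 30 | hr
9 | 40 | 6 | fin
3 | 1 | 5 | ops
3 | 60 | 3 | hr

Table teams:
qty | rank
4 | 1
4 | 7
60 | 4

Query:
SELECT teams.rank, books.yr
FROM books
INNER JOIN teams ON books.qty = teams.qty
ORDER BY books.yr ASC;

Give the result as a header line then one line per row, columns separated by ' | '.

After JOIN teams (1 rows):
books.qty | books.yr | books.rank | books.dept | teams.qty | teams.rank
60 | 4 | 2 | ops | 60 | 4
After SELECT (1 rows):
teams.rank | books.yr
4 | 4
After ORDER BY (1 rows):
teams.rank | books.yr
4 | 4

== RESULT ==
teams.rank | books.yr
4 | 4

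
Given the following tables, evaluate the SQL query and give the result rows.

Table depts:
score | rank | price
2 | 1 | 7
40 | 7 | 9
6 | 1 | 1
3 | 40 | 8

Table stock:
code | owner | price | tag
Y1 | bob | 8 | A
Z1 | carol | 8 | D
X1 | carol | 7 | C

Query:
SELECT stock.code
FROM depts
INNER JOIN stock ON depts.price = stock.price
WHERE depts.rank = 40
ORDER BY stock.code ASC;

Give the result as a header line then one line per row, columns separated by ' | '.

After JOIN stock (3 rows):
depts.score | depts.rank | depts.price | stock.code | stock.owner | stock.price | stock.tag
2 | 1 | 7 | X1 | carol | 7 | C
3 | 40 | 8 | Y1 | bob | 8 | A
3 | 40 | 8 | Z1 | carol | 8 | D
After WHERE (2 rows):
depts.score | depts.rank | depts.price | stock.code | stock.owner | stock.price | stock.tag
3 | 40 | 8 | Y1 | bob | 8 | A
3 | 40 | 8 | Z1 | carol | 8 | D
After SELECT (2 rows):
stock.code
Y1
Z1
After ORDER BY (2 rows):
stock.code
Y1
Z1

== RESULT ==
stock.code
Y1
Z1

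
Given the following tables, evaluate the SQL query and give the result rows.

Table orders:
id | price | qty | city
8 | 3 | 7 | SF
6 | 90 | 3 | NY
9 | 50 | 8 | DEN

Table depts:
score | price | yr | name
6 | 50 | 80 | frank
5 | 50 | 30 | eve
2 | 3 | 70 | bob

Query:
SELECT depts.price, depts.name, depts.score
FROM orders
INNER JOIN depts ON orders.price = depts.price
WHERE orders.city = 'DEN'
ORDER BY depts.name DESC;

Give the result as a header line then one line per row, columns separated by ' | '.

== RESULT ==
depts.price | depts.name | depts.score
50 | frank | 6
50 | eve | 5

Derivation:
After JOIN depts (3 rows):
orders.id | orders.price | orders.qty | orders.city | depts.score | depts.price | depts.yr | depts.name
8 | 3 | 7 | SF | 2 | 3 | 70 | bob
9 | 50 | 8 | DEN | 6 | 50 | 80 | frank
9 | 50 | 8 | DEN | 5 | 50 | 30 | eve
After WHERE (2 rows):
orders.id | orders.price | orders.qty | orders.city | depts.score | depts.price | depts.yr | depts.name
9 | 50 | 8 | DEN | 6 | 50 | 80 | frank
9 | 50 | 8 | DEN | 5 | 50 | 30 | eve
After SELECT (2 rows):
depts.price | depts.name | depts.score
50 | frank | 6
50 | eve | 5
After ORDER BY (2 rows):
depts.price | depts.name | depts.score
50 | frank | 6
50 | eve | 5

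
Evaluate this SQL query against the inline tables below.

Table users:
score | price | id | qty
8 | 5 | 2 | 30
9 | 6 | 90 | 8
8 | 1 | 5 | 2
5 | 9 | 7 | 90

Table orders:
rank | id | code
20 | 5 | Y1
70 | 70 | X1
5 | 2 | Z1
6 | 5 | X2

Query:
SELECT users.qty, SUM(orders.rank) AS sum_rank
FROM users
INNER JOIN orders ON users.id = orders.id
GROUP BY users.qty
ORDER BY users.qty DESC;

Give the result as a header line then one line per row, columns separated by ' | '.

== RESULT ==
users.qty | sum_rank
30 | 5
2 | 26

Derivation:
After JOIN orders (3 rows):
users.score | users.price | users.id | users.qty | orders.rank | orders.id | orders.code
8 | 5 | 2 | 30 | 5 | 2 | Z1
8 | 1 | 5 | 2 | 20 | 5 | Y1
8 | 1 | 5 | 2 | 6 | 5 | X2
After GROUP BY (2 rows):
users.qty | sum_rank
30 | 5
2 | 26
After ORDER BY (2 rows):
users.qty | sum_rank
30 | 5
2 | 26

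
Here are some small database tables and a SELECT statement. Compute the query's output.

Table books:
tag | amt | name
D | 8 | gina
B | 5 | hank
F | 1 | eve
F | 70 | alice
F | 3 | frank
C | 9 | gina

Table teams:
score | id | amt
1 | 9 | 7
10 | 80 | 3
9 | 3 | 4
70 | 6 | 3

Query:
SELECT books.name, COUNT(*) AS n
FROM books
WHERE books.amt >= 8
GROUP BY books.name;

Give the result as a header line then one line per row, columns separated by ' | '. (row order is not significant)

After WHERE (3 rows):
books.tag | books.amt | books.name
D | 8 | gina
F | 70 | alice
C | 9 | gina
After GROUP BY (2 rows):
books.name | n
gina | 2
alice | 1

== RESULT ==
books.name | n
gina | 2
alice | 1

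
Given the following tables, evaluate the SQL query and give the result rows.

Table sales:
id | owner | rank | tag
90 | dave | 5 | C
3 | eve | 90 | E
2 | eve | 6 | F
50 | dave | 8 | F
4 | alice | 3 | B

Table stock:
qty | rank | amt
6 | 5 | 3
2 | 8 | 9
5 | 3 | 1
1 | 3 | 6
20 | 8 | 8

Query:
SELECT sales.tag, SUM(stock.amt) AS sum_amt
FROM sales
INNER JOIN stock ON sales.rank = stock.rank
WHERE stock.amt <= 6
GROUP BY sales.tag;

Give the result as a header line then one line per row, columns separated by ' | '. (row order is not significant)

After JOIN stock (5 rows):
sales.id | sales.owner | sales.rank | sales.tag | stock.qty | stock.rank | stock.amt
90 | dave | 5 | C | 6 | 5 | 3
50 | dave | 8 | F | 2 | 8 | 9
50 | dave | 8 | F | 20 | 8 | 8
4 | alice | 3 | B | 5 | 3 | 1
4 | alice | 3 | B | 1 | 3 | 6
After WHERE (3 rows):
sales.id | sales.owner | sales.rank | sales.tag | stock.qty | stock.rank | stock.amt
90 | dave | 5 | C | 6 | 5 | 3
4 | alice | 3 | B | 5 | 3 | 1
4 | alice | 3 | B | 1 | 3 | 6
After GROUP BY (2 rows):
sales.tag | sum_amt
C | 3
B | 7

== RESULT ==
sales.tag | sum_amt
C | 3
B | 7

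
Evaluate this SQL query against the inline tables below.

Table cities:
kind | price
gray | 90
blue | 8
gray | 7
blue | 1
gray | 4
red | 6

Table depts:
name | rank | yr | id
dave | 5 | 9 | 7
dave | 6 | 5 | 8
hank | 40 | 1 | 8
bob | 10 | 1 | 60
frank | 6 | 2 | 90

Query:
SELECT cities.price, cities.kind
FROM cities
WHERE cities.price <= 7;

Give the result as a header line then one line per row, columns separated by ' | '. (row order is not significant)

After WHERE (4 rows):
cities.kind | cities.price
gray | 7
blue | 1
gray | 4
red | 6
After SELECT (4 rows):
cities.price | cities.kind
7 | gray
1 | blue
4 | gray
6 | red

== RESULT ==
cities.price | cities.kind
7 | gray
1 | blue
4 | gray
6 | red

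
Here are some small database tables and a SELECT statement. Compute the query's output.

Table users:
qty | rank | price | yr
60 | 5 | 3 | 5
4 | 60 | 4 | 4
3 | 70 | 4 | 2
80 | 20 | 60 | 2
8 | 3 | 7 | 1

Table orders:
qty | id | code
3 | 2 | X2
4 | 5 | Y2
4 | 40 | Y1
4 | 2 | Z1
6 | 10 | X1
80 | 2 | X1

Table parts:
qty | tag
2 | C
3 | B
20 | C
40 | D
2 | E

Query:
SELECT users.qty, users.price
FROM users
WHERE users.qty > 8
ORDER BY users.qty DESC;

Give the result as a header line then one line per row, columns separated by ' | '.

== RESULT ==
users.qty | users.price
80 | 60
60 | 3

Derivation:
After WHERE (2 rows):
users.qty | users.rank | users.price | users.yr
60 | 5 | 3 | 5
80 | 20 | 60 | 2
After SELECT (2 rows):
users.qty | users.price
60 | 3
80 | 60
After ORDER BY (2 rows):
users.qty | users.price
80 | 60
60 | 3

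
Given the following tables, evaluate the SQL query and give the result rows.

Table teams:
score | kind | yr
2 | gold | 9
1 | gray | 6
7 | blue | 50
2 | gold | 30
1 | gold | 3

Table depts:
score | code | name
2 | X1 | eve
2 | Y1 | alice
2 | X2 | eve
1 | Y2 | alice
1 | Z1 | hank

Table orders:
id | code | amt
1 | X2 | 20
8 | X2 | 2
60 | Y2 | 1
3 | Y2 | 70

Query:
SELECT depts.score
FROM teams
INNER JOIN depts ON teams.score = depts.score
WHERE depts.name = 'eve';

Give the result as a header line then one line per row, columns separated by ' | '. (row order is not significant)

== RESULT ==
depts.score
2
2
2
2

Derivation:
After JOIN depts (10 rows):
teams.score | teams.kind | teams.yr | depts.score | depts.code | depts.name
2 | gold | 9 | 2 | X1 | eve
2 | gold | 9 | 2 | Y1 | alice
2 | gold | 9 | 2 | X2 | eve
1 | gray | 6 | 1 | Y2 | alice
1 | gray | 6 | 1 | Z1 | hank
2 | gold | 30 | 2 | X1 | eve
2 | gold | 30 | 2 | Y1 | alice
2 | gold | 30 | 2 | X2 | eve
1 | gold | 3 | 1 | Y2 | alice
1 | gold | 3 | 1 | Z1 | hank
After WHERE (4 rows):
teams.score | teams.kind | teams.yr | depts.score | depts.code | depts.name
2 | gold | 9 | 2 | X1 | eve
2 | gold | 9 | 2 | X2 | eve
2 | gold | 30 | 2 | X1 | eve
2 | gold | 30 | 2 | X2 | eve
After SELECT (4 rows):
depts.score
2
2
2
2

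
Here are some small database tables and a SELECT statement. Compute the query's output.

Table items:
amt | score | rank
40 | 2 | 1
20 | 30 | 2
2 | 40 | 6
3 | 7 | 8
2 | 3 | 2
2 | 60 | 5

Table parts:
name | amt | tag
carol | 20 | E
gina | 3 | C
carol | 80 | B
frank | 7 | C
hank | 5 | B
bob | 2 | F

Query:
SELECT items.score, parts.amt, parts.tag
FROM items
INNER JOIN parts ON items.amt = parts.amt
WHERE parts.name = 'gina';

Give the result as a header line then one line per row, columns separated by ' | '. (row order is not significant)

== RESULT ==
items.score | parts.amt | parts.tag
7 | 3 | C

Derivation:
After JOIN parts (5 rows):
items.amt | items.score | items.rank | parts.name | parts.amt | parts.tag
20 | 30 | 2 | carol | 20 | E
2 | 40 | 6 | bob | 2 | F
3 | 7 | 8 | gina | 3 | C
2 | 3 | 2 | bob | 2 | F
2 | 60 | 5 | bob | 2 | F
After WHERE (1 rows):
items.amt | items.score | items.rank | parts.name | parts.amt | parts.tag
3 | 7 | 8 | gina | 3 | C
After SELECT (1 rows):
items.score | parts.amt | parts.tag
7 | 3 | C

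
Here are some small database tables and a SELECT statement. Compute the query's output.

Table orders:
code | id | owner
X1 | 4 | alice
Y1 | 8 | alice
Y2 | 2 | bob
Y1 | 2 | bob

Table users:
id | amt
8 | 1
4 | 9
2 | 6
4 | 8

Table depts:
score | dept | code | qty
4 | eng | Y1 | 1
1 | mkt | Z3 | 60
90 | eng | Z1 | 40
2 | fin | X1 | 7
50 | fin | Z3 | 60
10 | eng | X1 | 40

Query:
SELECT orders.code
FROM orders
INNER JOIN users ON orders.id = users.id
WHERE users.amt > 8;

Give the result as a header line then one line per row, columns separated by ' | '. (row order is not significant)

After JOIN users (5 rows):
orders.code | orders.id | orders.owner | users.id | users.amt
X1 | 4 | alice | 4 | 9
X1 | 4 | alice | 4 | 8
Y1 | 8 | alice | 8 | 1
Y2 | 2 | bob | 2 | 6
Y1 | 2 | bob | 2 | 6
After WHERE (1 rows):
orders.code | orders.id | orders.owner | users.id | users.amt
X1 | 4 | alice | 4 | 9
After SELECT (1 rows):
orders.code
X1

== RESULT ==
orders.code
X1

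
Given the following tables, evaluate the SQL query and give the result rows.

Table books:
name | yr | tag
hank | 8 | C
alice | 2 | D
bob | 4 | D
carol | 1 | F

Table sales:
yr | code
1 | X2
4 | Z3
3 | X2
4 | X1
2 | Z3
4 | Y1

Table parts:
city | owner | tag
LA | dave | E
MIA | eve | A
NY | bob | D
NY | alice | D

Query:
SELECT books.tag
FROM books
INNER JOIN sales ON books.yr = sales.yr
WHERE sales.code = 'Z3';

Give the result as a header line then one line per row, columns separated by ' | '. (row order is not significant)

== RESULT ==
books.tag
D
D

Derivation:
After JOIN sales (5 rows):
books.name | books.yr | books.tag | sales.yr | sales.code
alice | 2 | D | 2 | Z3
bob | 4 | D | 4 | Z3
bob | 4 | D | 4 | X1
bob | 4 | D | 4 | Y1
carol | 1 | F | 1 | X2
After WHERE (2 rows):
books.name | books.yr | books.tag | sales.yr | sales.code
alice | 2 | D | 2 | Z3
bob | 4 | D | 4 | Z3
After SELECT (2 rows):
books.tag
D
D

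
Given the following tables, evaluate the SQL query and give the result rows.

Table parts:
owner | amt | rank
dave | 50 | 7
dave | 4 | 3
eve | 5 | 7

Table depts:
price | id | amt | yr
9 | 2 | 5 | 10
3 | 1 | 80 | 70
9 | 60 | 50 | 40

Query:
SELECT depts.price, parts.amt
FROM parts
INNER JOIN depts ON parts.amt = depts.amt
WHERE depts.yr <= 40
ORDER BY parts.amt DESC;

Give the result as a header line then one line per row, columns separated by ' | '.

== RESULT ==
depts.price | parts.amt
9 | 50
9 | 5

Derivation:
After JOIN depts (2 rows):
parts.owner | parts.amt | parts.rank | depts.price | depts.id | depts.amt | depts.yr
dave | 50 | 7 | 9 | 60 | 50 | 40
eve | 5 | 7 | 9 | 2 | 5 | 10
After WHERE (2 rows):
parts.owner | parts.amt | parts.rank | depts.price | depts.id | depts.amt | depts.yr
dave | 50 | 7 | 9 | 60 | 50 | 40
eve | 5 | 7 | 9 | 2 | 5 | 10
After SELECT (2 rows):
depts.price | parts.amt
9 | 50
9 | 5
After ORDER BY (2 rows):
depts.price | parts.amt
9 | 50
9 | 5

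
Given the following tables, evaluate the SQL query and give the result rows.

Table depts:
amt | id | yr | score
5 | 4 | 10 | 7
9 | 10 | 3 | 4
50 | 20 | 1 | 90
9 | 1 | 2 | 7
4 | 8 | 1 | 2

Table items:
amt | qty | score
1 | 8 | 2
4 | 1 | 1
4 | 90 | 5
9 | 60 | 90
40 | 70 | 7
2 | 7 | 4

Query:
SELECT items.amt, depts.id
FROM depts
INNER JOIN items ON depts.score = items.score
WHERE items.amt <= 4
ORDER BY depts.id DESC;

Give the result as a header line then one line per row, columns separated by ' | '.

After JOIN items (5 rows):
depts.amt | depts.id | depts.yr | depts.score | items.amt | items.qty | items.score
5 | 4 | 10 | 7 | 40 | 70 | 7
9 | 10 | 3 | 4 | 2 | 7 | 4
50 | 20 | 1 | 90 | 9 | 60 | 90
9 | 1 | 2 | 7 | 40 | 70 | 7
4 | 8 | 1 | 2 | 1 | 8 | 2
After WHERE (2 rows):
depts.amt | depts.id | depts.yr | depts.score | items.amt | items.qty | items.score
9 | 10 | 3 | 4 | 2 | 7 | 4
4 | 8 | 1 | 2 | 1 | 8 | 2
After SELECT (2 rows):
items.amt | depts.id
2 | 10
1 | 8
After ORDER BY (2 rows):
items.amt | depts.id
2 | 10
1 | 8

== RESULT ==
items.amt | depts.id
2 | 10
1 | 8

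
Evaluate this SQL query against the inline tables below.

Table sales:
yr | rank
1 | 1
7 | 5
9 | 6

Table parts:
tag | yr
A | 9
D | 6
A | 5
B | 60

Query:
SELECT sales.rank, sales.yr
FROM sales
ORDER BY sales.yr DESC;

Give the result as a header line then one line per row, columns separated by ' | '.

After SELECT (3 rows):
sales.rank | sales.yr
1 | 1
5 | 7
6 | 9
After ORDER BY (3 rows):
sales.rank | sales.yr
6 | 9
5 | 7
1 | 1

== RESULT ==
sales.rank | sales.yr
6 | 9
5 | 7
1 | 1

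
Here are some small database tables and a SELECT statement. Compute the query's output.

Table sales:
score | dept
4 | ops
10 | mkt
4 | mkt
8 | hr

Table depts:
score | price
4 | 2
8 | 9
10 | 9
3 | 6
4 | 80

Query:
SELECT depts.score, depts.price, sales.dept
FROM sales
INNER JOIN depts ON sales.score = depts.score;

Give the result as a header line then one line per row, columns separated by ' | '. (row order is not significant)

== RESULT ==
depts.score | depts.price | sales.dept
4 | 2 | ops
4 | 80 | ops
10 | 9 | mkt
4 | 2 | mkt
4 | 80 | mkt
8 | 9 | hr

Derivation:
After JOIN depts (6 rows):
sales.score | sales.dept | depts.score | depts.price
4 | ops | 4 | 2
4 | ops | 4 | 80
10 | mkt | 10 | 9
4 | mkt | 4 | 2
4 | mkt | 4 | 80
8 | hr | 8 | 9
After SELECT (6 rows):
depts.score | depts.price | sales.dept
4 | 2 | ops
4 | 80 | ops
10 | 9 | mkt
4 | 2 | mkt
4 | 80 | mkt
8 | 9 | hr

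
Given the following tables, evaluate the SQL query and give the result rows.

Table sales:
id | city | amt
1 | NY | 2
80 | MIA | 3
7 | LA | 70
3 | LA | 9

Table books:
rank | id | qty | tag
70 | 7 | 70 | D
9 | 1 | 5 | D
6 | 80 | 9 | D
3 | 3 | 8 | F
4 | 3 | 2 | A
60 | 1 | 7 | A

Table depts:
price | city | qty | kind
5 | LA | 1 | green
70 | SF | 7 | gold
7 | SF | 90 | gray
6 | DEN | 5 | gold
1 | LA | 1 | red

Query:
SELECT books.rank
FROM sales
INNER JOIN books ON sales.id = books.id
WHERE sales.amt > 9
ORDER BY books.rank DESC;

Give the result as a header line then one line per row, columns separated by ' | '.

After JOIN books (6 rows):
sales.id | sales.city | sales.amt | books.rank | books.id | books.qty | books.tag
1 | NY | 2 | 9 | 1 | 5 | D
1 | NY | 2 | 60 | 1 | 7 | A
80 | MIA | 3 | 6 | 80 | 9 | D
7 | LA | 70 | 70 | 7 | 70 | D
3 | LA | 9 | 3 | 3 | 8 | F
3 | LA | 9 | 4 | 3 | 2 | A
After WHERE (1 rows):
sales.id | sales.city | sales.amt | books.rank | books.id | books.qty | books.tag
7 | LA | 70 | 70 | 7 | 70 | D
After SELECT (1 rows):
books.rank
70
After ORDER BY (1 rows):
books.rank
70

== RESULT ==
books.rank
70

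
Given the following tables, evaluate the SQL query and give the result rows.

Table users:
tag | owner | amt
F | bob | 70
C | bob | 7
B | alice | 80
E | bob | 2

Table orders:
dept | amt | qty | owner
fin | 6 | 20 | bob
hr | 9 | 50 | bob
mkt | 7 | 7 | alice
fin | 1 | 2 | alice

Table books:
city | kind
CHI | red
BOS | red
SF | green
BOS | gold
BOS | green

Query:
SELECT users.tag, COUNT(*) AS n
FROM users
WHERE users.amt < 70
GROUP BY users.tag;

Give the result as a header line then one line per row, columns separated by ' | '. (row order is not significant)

After WHERE (2 rows):
users.tag | users.owner | users.amt
C | bob | 7
E | bob | 2
After GROUP BY (2 rows):
users.tag | n
C | 1
E | 1

== RESULT ==
users.tag | n
C | 1
E | 1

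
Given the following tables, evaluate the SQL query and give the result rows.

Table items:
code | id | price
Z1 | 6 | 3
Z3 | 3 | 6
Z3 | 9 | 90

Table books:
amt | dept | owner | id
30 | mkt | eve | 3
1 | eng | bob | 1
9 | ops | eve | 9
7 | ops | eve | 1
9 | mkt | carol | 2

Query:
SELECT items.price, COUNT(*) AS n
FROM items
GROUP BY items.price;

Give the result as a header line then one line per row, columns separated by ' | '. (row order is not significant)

== RESULT ==
items.price | n
3 | 1
6 | 1
90 | 1

Derivation:
After GROUP BY (3 rows):
items.price | n
3 | 1
6 | 1
90 | 1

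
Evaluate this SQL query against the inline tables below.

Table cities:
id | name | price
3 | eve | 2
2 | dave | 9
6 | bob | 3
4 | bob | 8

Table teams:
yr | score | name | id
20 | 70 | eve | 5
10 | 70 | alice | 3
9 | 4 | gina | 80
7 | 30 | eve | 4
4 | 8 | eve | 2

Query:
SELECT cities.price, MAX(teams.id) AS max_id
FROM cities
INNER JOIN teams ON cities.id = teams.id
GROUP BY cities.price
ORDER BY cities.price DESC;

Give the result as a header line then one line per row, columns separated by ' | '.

== RESULT ==
cities.price | max_id
9 | 2
8 | 4
2 | 3

Derivation:
After JOIN teams (3 rows):
cities.id | cities.name | cities.price | teams.yr | teams.score | teams.name | teams.id
3 | eve | 2 | 10 | 70 | alice | 3
2 | dave | 9 | 4 | 8 | eve | 2
4 | bob | 8 | 7 | 30 | eve | 4
After GROUP BY (3 rows):
cities.price | max_id
2 | 3
9 | 2
8 | 4
After ORDER BY (3 rows):
cities.price | max_id
9 | 2
8 | 4
2 | 3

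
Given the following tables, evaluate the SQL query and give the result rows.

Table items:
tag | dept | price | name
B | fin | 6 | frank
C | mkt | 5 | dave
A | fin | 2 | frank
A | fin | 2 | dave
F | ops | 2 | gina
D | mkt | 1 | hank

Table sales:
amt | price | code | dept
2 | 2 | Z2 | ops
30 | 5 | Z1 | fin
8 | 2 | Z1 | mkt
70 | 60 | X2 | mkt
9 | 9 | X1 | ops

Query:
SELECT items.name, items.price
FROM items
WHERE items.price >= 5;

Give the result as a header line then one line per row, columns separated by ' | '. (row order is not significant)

After WHERE (2 rows):
items.tag | items.dept | items.price | items.name
B | fin | 6 | frank
C | mkt | 5 | dave
After SELECT (2 rows):
items.name | items.price
frank | 6
dave | 5

== RESULT ==
items.name | items.price
frank | 6
dave | 5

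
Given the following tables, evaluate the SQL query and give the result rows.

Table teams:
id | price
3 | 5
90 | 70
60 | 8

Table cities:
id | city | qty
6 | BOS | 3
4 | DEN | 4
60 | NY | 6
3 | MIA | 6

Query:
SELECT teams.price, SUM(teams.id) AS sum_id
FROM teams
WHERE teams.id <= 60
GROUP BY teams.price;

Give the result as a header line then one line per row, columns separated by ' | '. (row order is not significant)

After WHERE (2 rows):
teams.id | teams.price
3 | 5
60 | 8
After GROUP BY (2 rows):
teams.price | sum_id
5 | 3
8 | 60

== RESULT ==
teams.price | sum_id
5 | 3
8 | 60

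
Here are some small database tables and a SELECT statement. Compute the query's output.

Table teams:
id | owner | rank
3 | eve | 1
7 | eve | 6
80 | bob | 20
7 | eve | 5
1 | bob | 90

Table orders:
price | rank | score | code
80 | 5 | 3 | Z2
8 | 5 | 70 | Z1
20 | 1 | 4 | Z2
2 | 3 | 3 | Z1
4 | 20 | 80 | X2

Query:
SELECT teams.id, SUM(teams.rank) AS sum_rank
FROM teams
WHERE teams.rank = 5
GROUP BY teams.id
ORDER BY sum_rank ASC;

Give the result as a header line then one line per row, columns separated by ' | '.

After WHERE (1 rows):
teams.id | teams.owner | teams.rank
7 | eve | 5
After GROUP BY (1 rows):
teams.id | sum_rank
7 | 5
After ORDER BY (1 rows):
teams.id | sum_rank
7 | 5

== RESULT ==
teams.id | sum_rank
7 | 5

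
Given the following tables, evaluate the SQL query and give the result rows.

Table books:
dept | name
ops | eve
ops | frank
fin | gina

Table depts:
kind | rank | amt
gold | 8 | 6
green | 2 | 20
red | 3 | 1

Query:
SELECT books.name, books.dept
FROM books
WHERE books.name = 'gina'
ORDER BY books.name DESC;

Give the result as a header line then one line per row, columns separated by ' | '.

After WHERE (1 rows):
books.dept | books.name
fin | gina
After SELECT (1 rows):
books.name | books.dept
gina | fin
After ORDER BY (1 rows):
books.name | books.dept
gina | fin

== RESULT ==
books.name | books.dept
gina | fin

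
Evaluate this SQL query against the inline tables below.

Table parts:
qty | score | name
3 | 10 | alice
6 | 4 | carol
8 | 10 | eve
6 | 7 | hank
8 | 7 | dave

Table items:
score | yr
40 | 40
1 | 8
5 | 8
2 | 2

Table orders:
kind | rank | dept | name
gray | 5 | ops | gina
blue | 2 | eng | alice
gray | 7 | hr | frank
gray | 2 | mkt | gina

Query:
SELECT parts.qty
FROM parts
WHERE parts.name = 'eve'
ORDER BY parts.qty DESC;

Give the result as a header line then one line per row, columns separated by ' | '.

After WHERE (1 rows):
parts.qty | parts.score | parts.name
8 | 10 | eve
After SELECT (1 rows):
parts.qty
8
After ORDER BY (1 rows):
parts.qty
8

== RESULT ==
parts.qty
8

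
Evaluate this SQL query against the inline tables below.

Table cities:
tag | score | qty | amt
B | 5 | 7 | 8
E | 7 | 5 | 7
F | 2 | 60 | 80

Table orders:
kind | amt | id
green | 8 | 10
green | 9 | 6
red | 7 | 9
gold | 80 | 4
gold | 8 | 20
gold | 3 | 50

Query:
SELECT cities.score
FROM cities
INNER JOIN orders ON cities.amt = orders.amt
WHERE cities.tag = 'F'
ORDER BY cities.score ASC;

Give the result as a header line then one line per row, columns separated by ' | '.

== RESULT ==
cities.score
2

Derivation:
After JOIN orders (4 rows):
cities.tag | cities.score | cities.qty | cities.amt | orders.kind | orders.amt | orders.id
B | 5 | 7 | 8 | green | 8 | 10
B | 5 | 7 | 8 | gold | 8 | 20
E | 7 | 5 | 7 | red | 7 | 9
F | 2 | 60 | 80 | gold | 80 | 4
After WHERE (1 rows):
cities.tag | cities.score | cities.qty | cities.amt | orders.kind | orders.amt | orders.id
F | 2 | 60 | 80 | gold | 80 | 4
After SELECT (1 rows):
cities.score
2
After ORDER BY (1 rows):
cities.score
2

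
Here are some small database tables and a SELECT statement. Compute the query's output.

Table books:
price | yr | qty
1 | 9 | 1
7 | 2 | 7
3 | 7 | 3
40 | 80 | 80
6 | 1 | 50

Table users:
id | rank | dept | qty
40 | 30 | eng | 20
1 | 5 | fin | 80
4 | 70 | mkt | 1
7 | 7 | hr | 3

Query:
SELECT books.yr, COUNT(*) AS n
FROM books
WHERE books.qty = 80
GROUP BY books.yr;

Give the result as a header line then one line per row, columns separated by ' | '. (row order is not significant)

After WHERE (1 rows):
books.price | books.yr | books.qty
40 | 80 | 80
After GROUP BY (1 rows):
books.yr | n
80 | 1

== RESULT ==
books.yr | n
80 | 1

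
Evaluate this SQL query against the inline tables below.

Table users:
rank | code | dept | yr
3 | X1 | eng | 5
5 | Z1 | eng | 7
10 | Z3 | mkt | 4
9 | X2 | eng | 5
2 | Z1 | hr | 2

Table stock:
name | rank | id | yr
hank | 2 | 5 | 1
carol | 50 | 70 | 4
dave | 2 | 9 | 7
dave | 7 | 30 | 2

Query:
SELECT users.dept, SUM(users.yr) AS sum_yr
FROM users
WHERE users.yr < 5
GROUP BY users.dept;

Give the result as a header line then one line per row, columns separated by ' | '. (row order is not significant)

== RESULT ==
users.dept | sum_yr
mkt | 4
hr | 2

Derivation:
After WHERE (2 rows):
users.rank | users.code | users.dept | users.yr
10 | Z3 | mkt | 4
2 | Z1 | hr | 2
After GROUP BY (2 rows):
users.dept | sum_yr
mkt | 4
hr | 2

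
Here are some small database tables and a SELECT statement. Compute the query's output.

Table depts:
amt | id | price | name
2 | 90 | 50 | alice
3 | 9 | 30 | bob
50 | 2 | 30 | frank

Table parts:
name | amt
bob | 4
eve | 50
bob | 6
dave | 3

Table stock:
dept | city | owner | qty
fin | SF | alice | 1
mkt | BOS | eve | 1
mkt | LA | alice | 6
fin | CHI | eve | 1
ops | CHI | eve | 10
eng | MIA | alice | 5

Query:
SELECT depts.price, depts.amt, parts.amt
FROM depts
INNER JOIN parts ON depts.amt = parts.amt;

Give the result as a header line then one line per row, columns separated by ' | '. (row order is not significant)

After JOIN parts (2 rows):
depts.amt | depts.id | depts.price | depts.name | parts.name | parts.amt
3 | 9 | 30 | bob | dave | 3
50 | 2 | 30 | frank | eve | 50
After SELECT (2 rows):
depts.price | depts.amt | parts.amt
30 | 3 | 3
30 | 50 | 50

== RESULT ==
depts.price | depts.amt | parts.amt
30 | 3 | 3
30 | 50 | 50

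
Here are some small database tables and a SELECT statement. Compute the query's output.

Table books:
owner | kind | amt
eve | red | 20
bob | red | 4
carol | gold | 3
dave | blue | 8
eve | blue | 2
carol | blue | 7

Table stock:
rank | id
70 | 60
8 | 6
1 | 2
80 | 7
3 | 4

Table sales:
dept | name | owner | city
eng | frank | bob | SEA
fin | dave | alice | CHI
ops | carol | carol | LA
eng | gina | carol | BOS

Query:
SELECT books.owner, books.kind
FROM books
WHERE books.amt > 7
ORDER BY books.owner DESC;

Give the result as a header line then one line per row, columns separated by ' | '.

After WHERE (2 rows):
books.owner | books.kind | books.amt
eve | red | 20
dave | blue | 8
After SELECT (2 rows):
books.owner | books.kind
eve | red
dave | blue
After ORDER BY (2 rows):
books.owner | books.kind
eve | red
dave | blue

== RESULT ==
books.owner | books.kind
eve | red
dave | blue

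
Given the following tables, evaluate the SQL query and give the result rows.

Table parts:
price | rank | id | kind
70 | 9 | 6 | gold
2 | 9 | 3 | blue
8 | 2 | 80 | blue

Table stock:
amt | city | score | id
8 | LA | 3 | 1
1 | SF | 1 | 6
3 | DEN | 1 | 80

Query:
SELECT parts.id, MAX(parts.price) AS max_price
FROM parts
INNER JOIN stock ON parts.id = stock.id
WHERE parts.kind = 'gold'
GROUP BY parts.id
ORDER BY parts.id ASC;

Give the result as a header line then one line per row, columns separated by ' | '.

After JOIN stock (2 rows):
parts.price | parts.rank | parts.id | parts.kind | stock.amt | stock.city | stock.score | stock.id
70 | 9 | 6 | gold | 1 | SF | 1 | 6
8 | 2 | 80 | blue | 3 | DEN | 1 | 80
After WHERE (1 rows):
parts.price | parts.rank | parts.id | parts.kind | stock.amt | stock.city | stock.score | stock.id
70 | 9 | 6 | gold | 1 | SF | 1 | 6
After GROUP BY (1 rows):
parts.id | max_price
6 | 70
After ORDER BY (1 rows):
parts.id | max_price
6 | 70

== RESULT ==
parts.id | max_price
6 | 70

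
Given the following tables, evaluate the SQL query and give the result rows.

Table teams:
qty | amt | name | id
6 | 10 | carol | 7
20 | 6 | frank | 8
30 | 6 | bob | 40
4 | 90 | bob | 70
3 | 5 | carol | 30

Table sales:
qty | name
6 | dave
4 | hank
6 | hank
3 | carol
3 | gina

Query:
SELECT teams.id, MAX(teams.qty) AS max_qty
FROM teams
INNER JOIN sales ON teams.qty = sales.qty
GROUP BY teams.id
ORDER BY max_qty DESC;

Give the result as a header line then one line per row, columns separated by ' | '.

After JOIN sales (5 rows):
teams.qty | teams.amt | teams.name | teams.id | sales.qty | sales.name
6 | 10 | carol | 7 | 6 | dave
6 | 10 | carol | 7 | 6 | hank
4 | 90 | bob | 70 | 4 | hank
3 | 5 | carol | 30 | 3 | carol
3 | 5 | carol | 30 | 3 | gina
After GROUP BY (3 rows):
teams.id | max_qty
7 | 6
70 | 4
30 | 3
After ORDER BY (3 rows):
teams.id | max_qty
7 | 6
70 | 4
30 | 3

== RESULT ==
teams.id | max_qty
7 | 6
70 | 4
30 | 3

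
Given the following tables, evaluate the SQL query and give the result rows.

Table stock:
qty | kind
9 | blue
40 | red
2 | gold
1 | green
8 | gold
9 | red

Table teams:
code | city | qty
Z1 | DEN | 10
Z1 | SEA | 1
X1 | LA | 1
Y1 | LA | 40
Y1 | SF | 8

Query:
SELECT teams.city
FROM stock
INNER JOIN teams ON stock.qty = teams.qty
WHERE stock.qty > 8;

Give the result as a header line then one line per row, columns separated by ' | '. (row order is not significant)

== RESULT ==
teams.city
LA

Derivation:
After JOIN teams (4 rows):
stock.qty | stock.kind | teams.code | teams.city | teams.qty
40 | red | Y1 | LA | 40
1 | green | Z1 | SEA | 1
1 | green | X1 | LA | 1
8 | gold | Y1 | SF | 8
After WHERE (1 rows):
stock.qty | stock.kind | teams.code | teams.city | teams.qty
40 | red | Y1 | LA | 40
After SELECT (1 rows):
teams.city
LA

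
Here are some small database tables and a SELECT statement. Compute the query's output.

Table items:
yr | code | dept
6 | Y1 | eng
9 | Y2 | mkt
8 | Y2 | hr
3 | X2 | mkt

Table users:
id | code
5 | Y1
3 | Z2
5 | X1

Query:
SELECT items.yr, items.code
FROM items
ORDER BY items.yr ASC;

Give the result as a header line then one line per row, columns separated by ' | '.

After SELECT (4 rows):
items.yr | items.code
6 | Y1
9 | Y2
8 | Y2
3 | X2
After ORDER BY (4 rows):
items.yr | items.code
3 | X2
6 | Y1
8 | Y2
9 | Y2

== RESULT ==
items.yr | items.code
3 | X2
6 | Y1
8 | Y2
9 | Y2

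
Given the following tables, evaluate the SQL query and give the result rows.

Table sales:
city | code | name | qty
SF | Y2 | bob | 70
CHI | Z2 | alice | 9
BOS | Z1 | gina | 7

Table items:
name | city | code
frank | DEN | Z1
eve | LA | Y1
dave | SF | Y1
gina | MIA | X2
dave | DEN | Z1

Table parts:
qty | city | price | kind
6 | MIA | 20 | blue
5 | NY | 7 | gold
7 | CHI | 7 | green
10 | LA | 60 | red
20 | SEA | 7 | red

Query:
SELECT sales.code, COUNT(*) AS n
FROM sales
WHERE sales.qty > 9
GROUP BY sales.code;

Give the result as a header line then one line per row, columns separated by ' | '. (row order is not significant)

== RESULT ==
sales.code | n
Y2 | 1

Derivation:
After WHERE (1 rows):
sales.city | sales.code | sales.name | sales.qty
SF | Y2 | bob | 70
After GROUP BY (1 rows):
sales.code | n
Y2 | 1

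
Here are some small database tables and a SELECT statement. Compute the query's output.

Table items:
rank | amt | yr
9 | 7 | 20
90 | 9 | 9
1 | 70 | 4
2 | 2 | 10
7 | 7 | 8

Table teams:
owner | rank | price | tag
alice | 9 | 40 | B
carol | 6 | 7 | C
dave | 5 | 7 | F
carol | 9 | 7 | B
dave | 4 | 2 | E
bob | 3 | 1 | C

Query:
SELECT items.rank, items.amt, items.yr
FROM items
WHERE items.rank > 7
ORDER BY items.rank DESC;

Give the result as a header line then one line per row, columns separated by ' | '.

After WHERE (2 rows):
items.rank | items.amt | items.yr
9 | 7 | 20
90 | 9 | 9
After SELECT (2 rows):
items.rank | items.amt | items.yr
9 | 7 | 20
90 | 9 | 9
After ORDER BY (2 rows):
items.rank | items.amt | items.yr
90 | 9 | 9
9 | 7 | 20

== RESULT ==
items.rank | items.amt | items.yr
90 | 9 | 9
9 | 7 | 20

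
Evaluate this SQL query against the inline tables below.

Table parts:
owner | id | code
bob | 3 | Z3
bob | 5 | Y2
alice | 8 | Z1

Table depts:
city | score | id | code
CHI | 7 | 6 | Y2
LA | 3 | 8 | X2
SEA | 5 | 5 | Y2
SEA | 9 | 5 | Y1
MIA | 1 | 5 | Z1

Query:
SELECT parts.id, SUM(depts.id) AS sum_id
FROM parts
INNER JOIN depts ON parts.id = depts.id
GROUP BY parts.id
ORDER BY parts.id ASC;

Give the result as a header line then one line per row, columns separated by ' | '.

After JOIN depts (4 rows):
parts.owner | parts.id | parts.code | depts.city | depts.score | depts.id | depts.code
bob | 5 | Y2 | SEA | 5 | 5 | Y2
bob | 5 | Y2 | SEA | 9 | 5 | Y1
bob | 5 | Y2 | MIA | 1 | 5 | Z1
alice | 8 | Z1 | LA | 3 | 8 | X2
After GROUP BY (2 rows):
parts.id | sum_id
5 | 15
8 | 8
After ORDER BY (2 rows):
parts.id | sum_id
5 | 15
8 | 8

== RESULT ==
parts.id | sum_id
5 | 15
8 | 8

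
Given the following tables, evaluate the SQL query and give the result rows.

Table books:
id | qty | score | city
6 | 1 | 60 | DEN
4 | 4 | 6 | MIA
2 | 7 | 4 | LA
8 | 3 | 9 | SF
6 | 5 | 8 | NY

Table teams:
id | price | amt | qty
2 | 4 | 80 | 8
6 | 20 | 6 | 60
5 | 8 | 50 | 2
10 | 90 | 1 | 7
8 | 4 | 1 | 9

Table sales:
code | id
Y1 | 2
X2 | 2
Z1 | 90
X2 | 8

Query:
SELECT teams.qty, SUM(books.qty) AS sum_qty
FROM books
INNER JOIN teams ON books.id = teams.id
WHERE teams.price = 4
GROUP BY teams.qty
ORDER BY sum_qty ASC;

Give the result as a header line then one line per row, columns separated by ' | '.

== RESULT ==
teams.qty | sum_qty
9 | 3
8 | 7

Derivation:
After JOIN teams (4 rows):
books.id | books.qty | books.score | books.city | teams.id | teams.price | teams.amt | teams.qty
6 | 1 | 60 | DEN | 6 | 20 | 6 | 60
2 | 7 | 4 | LA | 2 | 4 | 80 | 8
8 | 3 | 9 | SF | 8 | 4 | 1 | 9
6 | 5 | 8 | NY | 6 | 20 | 6 | 60
After WHERE (2 rows):
books.id | books.qty | books.score | books.city | teams.id | teams.price | teams.amt | teams.qty
2 | 7 | 4 | LA | 2 | 4 | 80 | 8
8 | 3 | 9 | SF | 8 | 4 | 1 | 9
After GROUP BY (2 rows):
teams.qty | sum_qty
8 | 7
9 | 3
After ORDER BY (2 rows):
teams.qty | sum_qty
9 | 3
8 | 7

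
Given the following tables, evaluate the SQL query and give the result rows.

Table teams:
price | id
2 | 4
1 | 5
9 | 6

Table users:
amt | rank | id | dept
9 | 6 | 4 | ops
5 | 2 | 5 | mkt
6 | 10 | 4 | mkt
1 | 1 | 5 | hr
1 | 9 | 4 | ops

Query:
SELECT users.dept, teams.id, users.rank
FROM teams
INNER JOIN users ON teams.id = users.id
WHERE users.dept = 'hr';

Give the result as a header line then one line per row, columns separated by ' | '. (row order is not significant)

== RESULT ==
users.dept | teams.id | users.rank
hr | 5 | 1

Derivation:
After JOIN users (5 rows):
teams.price | teams.id | users.amt | users.rank | users.id | users.dept
2 | 4 | 9 | 6 | 4 | ops
2 | 4 | 6 | 10 | 4 | mkt
2 | 4 | 1 | 9 | 4 | ops
1 | 5 | 5 | 2 | 5 | mkt
1 | 5 | 1 | 1 | 5 | hr
After WHERE (1 rows):
teams.price | teams.id | users.amt | users.rank | users.id | users.dept
1 | 5 | 1 | 1 | 5 | hr
After SELECT (1 rows):
users.dept | teams.id | users.rank
hr | 5 | 1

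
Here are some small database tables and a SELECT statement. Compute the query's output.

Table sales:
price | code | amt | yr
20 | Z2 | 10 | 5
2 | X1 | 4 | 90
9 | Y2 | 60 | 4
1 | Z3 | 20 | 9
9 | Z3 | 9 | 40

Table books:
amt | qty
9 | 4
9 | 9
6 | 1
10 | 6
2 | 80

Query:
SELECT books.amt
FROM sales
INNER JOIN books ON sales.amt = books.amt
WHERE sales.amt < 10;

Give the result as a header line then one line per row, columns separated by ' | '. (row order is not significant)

After JOIN books (3 rows):
sales.price | sales.code | sales.amt | sales.yr | books.amt | books.qty
20 | Z2 | 10 | 5 | 10 | 6
9 | Z3 | 9 | 40 | 9 | 4
9 | Z3 | 9 | 40 | 9 | 9
After WHERE (2 rows):
sales.price | sales.code | sales.amt | sales.yr | books.amt | books.qty
9 | Z3 | 9 | 40 | 9 | 4
9 | Z3 | 9 | 40 | 9 | 9
After SELECT (2 rows):
books.amt
9
9

== RESULT ==
books.amt
9
9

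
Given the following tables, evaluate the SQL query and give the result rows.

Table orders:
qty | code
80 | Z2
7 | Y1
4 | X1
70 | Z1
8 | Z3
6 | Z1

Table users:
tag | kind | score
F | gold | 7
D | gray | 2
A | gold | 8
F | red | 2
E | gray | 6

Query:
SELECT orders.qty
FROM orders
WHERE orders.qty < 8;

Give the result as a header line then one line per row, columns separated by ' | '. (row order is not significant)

After WHERE (3 rows):
orders.qty | orders.code
7 | Y1
4 | X1
6 | Z1
After SELECT (3 rows):
orders.qty
7
4
6

== RESULT ==
orders.qty
7
4
6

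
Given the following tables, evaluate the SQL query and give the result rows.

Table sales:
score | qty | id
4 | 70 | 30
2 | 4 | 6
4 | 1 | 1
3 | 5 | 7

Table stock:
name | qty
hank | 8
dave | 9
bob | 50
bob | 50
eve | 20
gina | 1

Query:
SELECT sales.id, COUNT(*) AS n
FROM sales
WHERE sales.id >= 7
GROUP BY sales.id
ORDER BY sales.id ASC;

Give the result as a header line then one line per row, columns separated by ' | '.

== RESULT ==
sales.id | n
7 | 1
30 | 1

Derivation:
After WHERE (2 rows):
sales.score | sales.qty | sales.id
4 | 70 | 30
3 | 5 | 7
After GROUP BY (2 rows):
sales.id | n
30 | 1
7 | 1
After ORDER BY (2 rows):
sales.id | n
7 | 1
30 | 1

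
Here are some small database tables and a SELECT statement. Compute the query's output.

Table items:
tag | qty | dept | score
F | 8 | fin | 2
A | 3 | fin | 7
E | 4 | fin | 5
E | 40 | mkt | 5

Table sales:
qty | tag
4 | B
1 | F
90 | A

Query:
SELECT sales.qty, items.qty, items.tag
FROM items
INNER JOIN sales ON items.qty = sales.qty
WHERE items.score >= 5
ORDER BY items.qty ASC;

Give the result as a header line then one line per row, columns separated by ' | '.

After JOIN sales (1 rows):
items.tag | items.qty | items.dept | items.score | sales.qty | sales.tag
E | 4 | fin | 5 | 4 | B
After WHERE (1 rows):
items.tag | items.qty | items.dept | items.score | sales.qty | sales.tag
E | 4 | fin | 5 | 4 | B
After SELECT (1 rows):
sales.qty | items.qty | items.tag
4 | 4 | E
After ORDER BY (1 rows):
sales.qty | items.qty | items.tag
4 | 4 | E

== RESULT ==
sales.qty | items.qty | items.tag
4 | 4 | E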